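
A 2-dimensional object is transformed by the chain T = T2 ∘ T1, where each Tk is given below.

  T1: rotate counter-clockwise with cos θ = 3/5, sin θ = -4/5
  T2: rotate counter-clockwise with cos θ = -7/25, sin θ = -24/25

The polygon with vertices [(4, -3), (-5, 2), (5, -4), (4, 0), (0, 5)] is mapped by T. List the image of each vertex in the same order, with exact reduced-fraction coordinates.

T1 rotate counter-clockwise with cos θ = 3/5, sin θ = -4/5: (4, -3) → (0, -5); (-5, 2) → (-7/5, 26/5); (5, -4) → (-1/5, -32/5); (4, 0) → (12/5, -16/5); (0, 5) → (4, 3)
T2 rotate counter-clockwise with cos θ = -7/25, sin θ = -24/25: (0, -5) → (-24/5, 7/5); (-7/5, 26/5) → (673/125, -14/125); (-1/5, -32/5) → (-761/125, 248/125); (12/5, -16/5) → (-468/125, -176/125); (4, 3) → (44/25, -117/25)

image vertices: (-24/5, 7/5), (673/125, -14/125), (-761/125, 248/125), (-468/125, -176/125), (44/25, -117/25)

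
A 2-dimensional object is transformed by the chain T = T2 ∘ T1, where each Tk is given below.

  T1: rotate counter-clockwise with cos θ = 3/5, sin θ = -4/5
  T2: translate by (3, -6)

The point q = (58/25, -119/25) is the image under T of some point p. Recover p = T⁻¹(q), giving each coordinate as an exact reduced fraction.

p = (-7/5, 1/5)

T1 = [3/5 4/5 0; -4/5 3/5 0; 0 0 1]
T2·T1 = [3/5 4/5 3; -4/5 3/5 -6; 0 0 1]
det M = 1; M⁻¹ = [3/5 -4/5 -33/5; 4/5 3/5 6/5; 0 0 1]
M⁻¹ · (58/25, -119/25)ᵀ = (-7/5, 1/5)ᵀ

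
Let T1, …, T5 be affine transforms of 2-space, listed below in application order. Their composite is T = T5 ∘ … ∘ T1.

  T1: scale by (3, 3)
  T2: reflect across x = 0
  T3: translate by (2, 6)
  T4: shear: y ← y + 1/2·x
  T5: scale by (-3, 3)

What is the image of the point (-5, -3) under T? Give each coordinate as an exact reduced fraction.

T1 scale by (3, 3): (-5, -3) → (-15, -9)
T2 reflect across x = 0: (-15, -9) → (15, -9)
T3 translate by (2, 6): (15, -9) → (17, -3)
T4 shear: y ← y + 1/2·x: (17, -3) → (17, 11/2)
T5 scale by (-3, 3): (17, 11/2) → (-51, 33/2)

T(p) = (-51, 33/2)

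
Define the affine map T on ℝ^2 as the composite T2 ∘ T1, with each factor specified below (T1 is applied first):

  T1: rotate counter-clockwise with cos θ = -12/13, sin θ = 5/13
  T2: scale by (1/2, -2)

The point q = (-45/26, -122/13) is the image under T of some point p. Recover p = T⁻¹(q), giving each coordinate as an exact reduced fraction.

p = (5, -3)

T1 = [-12/13 -5/13 0; 5/13 -12/13 0; 0 0 1]
T2·T1 = [-6/13 -5/26 0; -10/13 24/13 0; 0 0 1]
det M = -1; M⁻¹ = [-24/13 -5/26 0; -10/13 6/13 0; 0 0 1]
M⁻¹ · (-45/26, -122/13)ᵀ = (5, -3)ᵀ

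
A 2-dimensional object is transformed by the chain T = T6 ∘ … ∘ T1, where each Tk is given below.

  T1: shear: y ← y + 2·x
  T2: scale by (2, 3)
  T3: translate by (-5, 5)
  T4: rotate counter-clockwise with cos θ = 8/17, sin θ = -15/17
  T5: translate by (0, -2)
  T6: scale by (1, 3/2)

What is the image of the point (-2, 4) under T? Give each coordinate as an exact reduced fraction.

T(p) = (3/17, 423/34)

T1 shear: y ← y + 2·x: (-2, 4) → (-2, 0)
T2 scale by (2, 3): (-2, 0) → (-4, 0)
T3 translate by (-5, 5): (-4, 0) → (-9, 5)
T4 rotate counter-clockwise with cos θ = 8/17, sin θ = -15/17: (-9, 5) → (3/17, 175/17)
T5 translate by (0, -2): (3/17, 175/17) → (3/17, 141/17)
T6 scale by (1, 3/2): (3/17, 141/17) → (3/17, 423/34)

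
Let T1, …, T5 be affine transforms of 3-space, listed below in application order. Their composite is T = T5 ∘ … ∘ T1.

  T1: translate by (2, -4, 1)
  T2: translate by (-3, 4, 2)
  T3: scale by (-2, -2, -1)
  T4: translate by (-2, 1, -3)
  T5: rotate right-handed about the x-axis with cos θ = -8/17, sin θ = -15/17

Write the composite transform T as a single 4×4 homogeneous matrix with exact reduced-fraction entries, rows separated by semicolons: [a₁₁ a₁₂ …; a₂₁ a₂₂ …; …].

T = [-2 0 0 0; 0 16/17 -15/17 -98/17; 0 30/17 8/17 33/17; 0 0 0 1]

T1 = [1 0 0 2; 0 1 0 -4; 0 0 1 1; 0 0 0 1]
T2·T1 = [1 0 0 -1; 0 1 0 0; 0 0 1 3; 0 0 0 1]
T3·…·T1 = [-2 0 0 2; 0 -2 0 0; 0 0 -1 -3; 0 0 0 1]
T4·…·T1 = [-2 0 0 0; 0 -2 0 1; 0 0 -1 -6; 0 0 0 1]
T5·…·T1 = [-2 0 0 0; 0 16/17 -15/17 -98/17; 0 30/17 8/17 33/17; 0 0 0 1]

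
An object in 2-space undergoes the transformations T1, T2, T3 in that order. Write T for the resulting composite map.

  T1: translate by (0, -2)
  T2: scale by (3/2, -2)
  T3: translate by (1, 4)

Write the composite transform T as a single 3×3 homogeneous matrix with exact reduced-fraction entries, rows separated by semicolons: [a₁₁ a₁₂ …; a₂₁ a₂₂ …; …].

T = [3/2 0 1; 0 -2 8; 0 0 1]

T1 = [1 0 0; 0 1 -2; 0 0 1]
T2·T1 = [3/2 0 0; 0 -2 4; 0 0 1]
T3·…·T1 = [3/2 0 1; 0 -2 8; 0 0 1]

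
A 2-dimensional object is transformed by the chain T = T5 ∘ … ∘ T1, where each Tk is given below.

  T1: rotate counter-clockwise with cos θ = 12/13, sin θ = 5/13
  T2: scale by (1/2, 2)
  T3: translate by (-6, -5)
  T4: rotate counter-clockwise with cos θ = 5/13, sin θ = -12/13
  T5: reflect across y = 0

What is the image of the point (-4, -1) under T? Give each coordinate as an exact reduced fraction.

T(p) = (-4091/338, -549/169)

T1 rotate counter-clockwise with cos θ = 12/13, sin θ = 5/13: (-4, -1) → (-43/13, -32/13)
T2 scale by (1/2, 2): (-43/13, -32/13) → (-43/26, -64/13)
T3 translate by (-6, -5): (-43/26, -64/13) → (-199/26, -129/13)
T4 rotate counter-clockwise with cos θ = 5/13, sin θ = -12/13: (-199/26, -129/13) → (-4091/338, 549/169)
T5 reflect across y = 0: (-4091/338, 549/169) → (-4091/338, -549/169)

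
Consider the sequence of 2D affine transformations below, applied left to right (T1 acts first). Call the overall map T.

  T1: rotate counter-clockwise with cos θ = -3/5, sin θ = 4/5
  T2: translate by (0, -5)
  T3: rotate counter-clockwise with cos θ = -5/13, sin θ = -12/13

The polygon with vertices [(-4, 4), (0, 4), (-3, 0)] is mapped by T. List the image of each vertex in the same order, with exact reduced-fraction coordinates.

T1 rotate counter-clockwise with cos θ = -3/5, sin θ = 4/5: (-4, 4) → (-4/5, -28/5); (0, 4) → (-16/5, -12/5); (-3, 0) → (9/5, -12/5)
T2 translate by (0, -5): (-4/5, -28/5) → (-4/5, -53/5); (-16/5, -12/5) → (-16/5, -37/5); (9/5, -12/5) → (9/5, -37/5)
T3 rotate counter-clockwise with cos θ = -5/13, sin θ = -12/13: (-4/5, -53/5) → (-616/65, 313/65); (-16/5, -37/5) → (-28/5, 29/5); (9/5, -37/5) → (-489/65, 77/65)

image vertices: (-616/65, 313/65), (-28/5, 29/5), (-489/65, 77/65)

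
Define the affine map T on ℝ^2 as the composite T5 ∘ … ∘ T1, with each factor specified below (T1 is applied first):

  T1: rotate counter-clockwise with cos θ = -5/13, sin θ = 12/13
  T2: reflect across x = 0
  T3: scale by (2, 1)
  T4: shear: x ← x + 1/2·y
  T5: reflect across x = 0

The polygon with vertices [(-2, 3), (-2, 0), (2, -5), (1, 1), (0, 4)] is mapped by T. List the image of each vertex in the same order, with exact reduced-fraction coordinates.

image vertices: (-5/2, -3), (32/13, -24/13), (151/26, 49/13), (-75/26, 7/13), (-86/13, -20/13)

T1 rotate counter-clockwise with cos θ = -5/13, sin θ = 12/13: (-2, 3) → (-2, -3); (-2, 0) → (10/13, -24/13); (2, -5) → (50/13, 49/13); (1, 1) → (-17/13, 7/13); (0, 4) → (-48/13, -20/13)
T2 reflect across x = 0: (-2, -3) → (2, -3); (10/13, -24/13) → (-10/13, -24/13); (50/13, 49/13) → (-50/13, 49/13); (-17/13, 7/13) → (17/13, 7/13); (-48/13, -20/13) → (48/13, -20/13)
T3 scale by (2, 1): (2, -3) → (4, -3); (-10/13, -24/13) → (-20/13, -24/13); (-50/13, 49/13) → (-100/13, 49/13); (17/13, 7/13) → (34/13, 7/13); (48/13, -20/13) → (96/13, -20/13)
T4 shear: x ← x + 1/2·y: (4, -3) → (5/2, -3); (-20/13, -24/13) → (-32/13, -24/13); (-100/13, 49/13) → (-151/26, 49/13); (34/13, 7/13) → (75/26, 7/13); (96/13, -20/13) → (86/13, -20/13)
T5 reflect across x = 0: (5/2, -3) → (-5/2, -3); (-32/13, -24/13) → (32/13, -24/13); (-151/26, 49/13) → (151/26, 49/13); (75/26, 7/13) → (-75/26, 7/13); (86/13, -20/13) → (-86/13, -20/13)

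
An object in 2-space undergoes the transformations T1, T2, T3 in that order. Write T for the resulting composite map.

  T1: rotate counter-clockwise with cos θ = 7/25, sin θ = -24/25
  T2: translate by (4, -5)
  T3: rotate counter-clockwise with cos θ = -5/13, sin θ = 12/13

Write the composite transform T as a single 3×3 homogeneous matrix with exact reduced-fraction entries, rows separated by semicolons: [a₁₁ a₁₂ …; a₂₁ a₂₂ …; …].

T = [253/325 -204/325 40/13; 204/325 253/325 73/13; 0 0 1]

T1 = [7/25 24/25 0; -24/25 7/25 0; 0 0 1]
T2·T1 = [7/25 24/25 4; -24/25 7/25 -5; 0 0 1]
T3·…·T1 = [253/325 -204/325 40/13; 204/325 253/325 73/13; 0 0 1]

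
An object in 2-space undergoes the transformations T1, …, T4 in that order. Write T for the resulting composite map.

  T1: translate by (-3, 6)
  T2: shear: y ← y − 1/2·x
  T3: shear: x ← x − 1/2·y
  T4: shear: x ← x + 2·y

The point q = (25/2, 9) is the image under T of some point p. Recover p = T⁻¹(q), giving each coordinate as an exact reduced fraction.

T1 = [1 0 -3; 0 1 6; 0 0 1]
T2·T1 = [1 0 -3; -1/2 1 15/2; 0 0 1]
T3·…·T1 = [5/4 -1/2 -27/4; -1/2 1 15/2; 0 0 1]
T4·…·T1 = [1/4 3/2 33/4; -1/2 1 15/2; 0 0 1]
det M = 1; M⁻¹ = [1 -3/2 3; 1/2 1/4 -6; 0 0 1]
M⁻¹ · (25/2, 9)ᵀ = (2, 5/2)ᵀ

p = (2, 5/2)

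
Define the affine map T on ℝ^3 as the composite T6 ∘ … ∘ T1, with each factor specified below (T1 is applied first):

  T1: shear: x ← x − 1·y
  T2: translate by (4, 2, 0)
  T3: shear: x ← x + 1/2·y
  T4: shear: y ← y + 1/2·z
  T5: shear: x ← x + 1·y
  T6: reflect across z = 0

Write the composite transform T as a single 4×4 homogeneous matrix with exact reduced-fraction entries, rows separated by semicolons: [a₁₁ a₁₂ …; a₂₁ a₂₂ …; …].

T = [1 1/2 1/2 7; 0 1 1/2 2; 0 0 -1 0; 0 0 0 1]

T1 = [1 -1 0 0; 0 1 0 0; 0 0 1 0; 0 0 0 1]
T2·T1 = [1 -1 0 4; 0 1 0 2; 0 0 1 0; 0 0 0 1]
T3·…·T1 = [1 -1/2 0 5; 0 1 0 2; 0 0 1 0; 0 0 0 1]
T4·…·T1 = [1 -1/2 0 5; 0 1 1/2 2; 0 0 1 0; 0 0 0 1]
T5·…·T1 = [1 1/2 1/2 7; 0 1 1/2 2; 0 0 1 0; 0 0 0 1]
T6·…·T1 = [1 1/2 1/2 7; 0 1 1/2 2; 0 0 -1 0; 0 0 0 1]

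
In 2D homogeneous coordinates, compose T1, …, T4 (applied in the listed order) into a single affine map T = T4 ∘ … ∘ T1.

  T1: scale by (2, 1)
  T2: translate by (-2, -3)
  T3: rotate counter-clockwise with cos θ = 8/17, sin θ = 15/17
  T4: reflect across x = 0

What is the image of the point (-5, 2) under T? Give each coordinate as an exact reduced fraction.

T1 scale by (2, 1): (-5, 2) → (-10, 2)
T2 translate by (-2, -3): (-10, 2) → (-12, -1)
T3 rotate counter-clockwise with cos θ = 8/17, sin θ = 15/17: (-12, -1) → (-81/17, -188/17)
T4 reflect across x = 0: (-81/17, -188/17) → (81/17, -188/17)

T(p) = (81/17, -188/17)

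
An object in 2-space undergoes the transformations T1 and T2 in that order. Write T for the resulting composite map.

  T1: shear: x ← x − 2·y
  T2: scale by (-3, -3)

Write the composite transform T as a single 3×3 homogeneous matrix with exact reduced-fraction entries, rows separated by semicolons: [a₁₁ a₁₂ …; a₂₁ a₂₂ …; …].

T1 = [1 -2 0; 0 1 0; 0 0 1]
T2·T1 = [-3 6 0; 0 -3 0; 0 0 1]

T = [-3 6 0; 0 -3 0; 0 0 1]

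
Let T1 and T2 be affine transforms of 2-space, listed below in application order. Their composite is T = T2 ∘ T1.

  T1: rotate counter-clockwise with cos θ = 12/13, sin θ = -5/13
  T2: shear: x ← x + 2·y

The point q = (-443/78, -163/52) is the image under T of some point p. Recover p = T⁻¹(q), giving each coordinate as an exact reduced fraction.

T1 = [12/13 5/13 0; -5/13 12/13 0; 0 0 1]
T2·T1 = [2/13 29/13 0; -5/13 12/13 0; 0 0 1]
det M = 1; M⁻¹ = [12/13 -29/13 0; 5/13 2/13 0; 0 0 1]
M⁻¹ · (-443/78, -163/52)ᵀ = (7/4, -8/3)ᵀ

p = (7/4, -8/3)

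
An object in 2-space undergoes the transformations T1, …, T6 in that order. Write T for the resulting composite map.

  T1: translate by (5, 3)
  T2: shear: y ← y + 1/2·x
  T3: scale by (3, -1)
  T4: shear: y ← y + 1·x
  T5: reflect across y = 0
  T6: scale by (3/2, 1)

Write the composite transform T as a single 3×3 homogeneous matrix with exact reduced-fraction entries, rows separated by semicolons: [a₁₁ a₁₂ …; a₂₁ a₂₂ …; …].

T = [9/2 0 45/2; -5/2 1 -19/2; 0 0 1]

T1 = [1 0 5; 0 1 3; 0 0 1]
T2·T1 = [1 0 5; 1/2 1 11/2; 0 0 1]
T3·…·T1 = [3 0 15; -1/2 -1 -11/2; 0 0 1]
T4·…·T1 = [3 0 15; 5/2 -1 19/2; 0 0 1]
T5·…·T1 = [3 0 15; -5/2 1 -19/2; 0 0 1]
T6·…·T1 = [9/2 0 45/2; -5/2 1 -19/2; 0 0 1]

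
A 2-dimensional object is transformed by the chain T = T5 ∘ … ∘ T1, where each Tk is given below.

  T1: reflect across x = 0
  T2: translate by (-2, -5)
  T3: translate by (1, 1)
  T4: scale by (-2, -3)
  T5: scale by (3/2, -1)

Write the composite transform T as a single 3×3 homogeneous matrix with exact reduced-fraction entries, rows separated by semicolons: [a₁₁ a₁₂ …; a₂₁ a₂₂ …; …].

T1 = [-1 0 0; 0 1 0; 0 0 1]
T2·T1 = [-1 0 -2; 0 1 -5; 0 0 1]
T3·…·T1 = [-1 0 -1; 0 1 -4; 0 0 1]
T4·…·T1 = [2 0 2; 0 -3 12; 0 0 1]
T5·…·T1 = [3 0 3; 0 3 -12; 0 0 1]

T = [3 0 3; 0 3 -12; 0 0 1]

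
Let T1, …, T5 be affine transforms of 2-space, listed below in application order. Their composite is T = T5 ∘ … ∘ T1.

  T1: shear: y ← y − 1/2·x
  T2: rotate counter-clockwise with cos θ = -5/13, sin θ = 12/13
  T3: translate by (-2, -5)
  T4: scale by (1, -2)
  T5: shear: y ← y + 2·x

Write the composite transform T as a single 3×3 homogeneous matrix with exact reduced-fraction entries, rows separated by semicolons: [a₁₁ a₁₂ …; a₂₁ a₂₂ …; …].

T = [1/13 -12/13 -2; -27/13 -14/13 6; 0 0 1]

T1 = [1 0 0; -1/2 1 0; 0 0 1]
T2·T1 = [1/13 -12/13 0; 29/26 -5/13 0; 0 0 1]
T3·…·T1 = [1/13 -12/13 -2; 29/26 -5/13 -5; 0 0 1]
T4·…·T1 = [1/13 -12/13 -2; -29/13 10/13 10; 0 0 1]
T5·…·T1 = [1/13 -12/13 -2; -27/13 -14/13 6; 0 0 1]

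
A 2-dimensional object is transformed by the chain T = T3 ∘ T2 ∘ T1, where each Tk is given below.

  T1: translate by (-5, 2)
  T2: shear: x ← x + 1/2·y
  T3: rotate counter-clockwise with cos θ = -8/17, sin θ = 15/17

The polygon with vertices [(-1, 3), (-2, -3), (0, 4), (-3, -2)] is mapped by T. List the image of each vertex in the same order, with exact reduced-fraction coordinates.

image vertices: (-47/17, -185/34), (75/17, -209/34), (-74/17, -78/17), (64/17, -120/17)

T1 translate by (-5, 2): (-1, 3) → (-6, 5); (-2, -3) → (-7, -1); (0, 4) → (-5, 6); (-3, -2) → (-8, 0)
T2 shear: x ← x + 1/2·y: (-6, 5) → (-7/2, 5); (-7, -1) → (-15/2, -1); (-5, 6) → (-2, 6); (-8, 0) → (-8, 0)
T3 rotate counter-clockwise with cos θ = -8/17, sin θ = 15/17: (-7/2, 5) → (-47/17, -185/34); (-15/2, -1) → (75/17, -209/34); (-2, 6) → (-74/17, -78/17); (-8, 0) → (64/17, -120/17)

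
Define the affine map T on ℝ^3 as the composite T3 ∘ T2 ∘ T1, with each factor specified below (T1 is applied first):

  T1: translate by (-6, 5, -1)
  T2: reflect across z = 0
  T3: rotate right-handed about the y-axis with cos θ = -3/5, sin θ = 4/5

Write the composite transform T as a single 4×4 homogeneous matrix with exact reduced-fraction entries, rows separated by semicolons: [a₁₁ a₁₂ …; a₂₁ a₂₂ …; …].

T = [-3/5 0 -4/5 22/5; 0 1 0 5; -4/5 0 3/5 21/5; 0 0 0 1]

T1 = [1 0 0 -6; 0 1 0 5; 0 0 1 -1; 0 0 0 1]
T2·T1 = [1 0 0 -6; 0 1 0 5; 0 0 -1 1; 0 0 0 1]
T3·…·T1 = [-3/5 0 -4/5 22/5; 0 1 0 5; -4/5 0 3/5 21/5; 0 0 0 1]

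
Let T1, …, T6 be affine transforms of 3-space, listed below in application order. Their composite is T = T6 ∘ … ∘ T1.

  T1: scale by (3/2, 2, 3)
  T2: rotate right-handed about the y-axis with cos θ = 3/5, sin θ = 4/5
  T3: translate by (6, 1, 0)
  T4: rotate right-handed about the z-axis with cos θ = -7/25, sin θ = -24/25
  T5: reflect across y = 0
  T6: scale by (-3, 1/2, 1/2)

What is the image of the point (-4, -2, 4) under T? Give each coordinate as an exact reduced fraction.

T(p) = (468/25, 267/50, 6)

T1 scale by (3/2, 2, 3): (-4, -2, 4) → (-6, -4, 12)
T2 rotate right-handed about the y-axis with cos θ = 3/5, sin θ = 4/5: (-6, -4, 12) → (6, -4, 12)
T3 translate by (6, 1, 0): (6, -4, 12) → (12, -3, 12)
T4 rotate right-handed about the z-axis with cos θ = -7/25, sin θ = -24/25: (12, -3, 12) → (-156/25, -267/25, 12)
T5 reflect across y = 0: (-156/25, -267/25, 12) → (-156/25, 267/25, 12)
T6 scale by (-3, 1/2, 1/2): (-156/25, 267/25, 12) → (468/25, 267/50, 6)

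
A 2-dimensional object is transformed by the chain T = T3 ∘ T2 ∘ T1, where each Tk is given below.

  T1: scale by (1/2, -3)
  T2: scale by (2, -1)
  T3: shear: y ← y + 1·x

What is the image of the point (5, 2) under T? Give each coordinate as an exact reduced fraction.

T(p) = (5, 11)

T1 scale by (1/2, -3): (5, 2) → (5/2, -6)
T2 scale by (2, -1): (5/2, -6) → (5, 6)
T3 shear: y ← y + 1·x: (5, 6) → (5, 11)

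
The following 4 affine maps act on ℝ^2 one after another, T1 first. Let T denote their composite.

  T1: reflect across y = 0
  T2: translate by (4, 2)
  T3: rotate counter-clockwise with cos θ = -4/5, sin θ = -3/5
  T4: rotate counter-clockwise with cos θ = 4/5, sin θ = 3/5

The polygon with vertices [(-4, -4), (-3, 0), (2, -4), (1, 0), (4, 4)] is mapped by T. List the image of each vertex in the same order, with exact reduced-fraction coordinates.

image vertices: (144/25, -42/25), (41/25, -38/25), (102/25, -186/25), (13/25, -134/25), (-104/25, -178/25)

T1 reflect across y = 0: (-4, -4) → (-4, 4); (-3, 0) → (-3, 0); (2, -4) → (2, 4); (1, 0) → (1, 0); (4, 4) → (4, -4)
T2 translate by (4, 2): (-4, 4) → (0, 6); (-3, 0) → (1, 2); (2, 4) → (6, 6); (1, 0) → (5, 2); (4, -4) → (8, -2)
T3 rotate counter-clockwise with cos θ = -4/5, sin θ = -3/5: (0, 6) → (18/5, -24/5); (1, 2) → (2/5, -11/5); (6, 6) → (-6/5, -42/5); (5, 2) → (-14/5, -23/5); (8, -2) → (-38/5, -16/5)
T4 rotate counter-clockwise with cos θ = 4/5, sin θ = 3/5: (18/5, -24/5) → (144/25, -42/25); (2/5, -11/5) → (41/25, -38/25); (-6/5, -42/5) → (102/25, -186/25); (-14/5, -23/5) → (13/25, -134/25); (-38/5, -16/5) → (-104/25, -178/25)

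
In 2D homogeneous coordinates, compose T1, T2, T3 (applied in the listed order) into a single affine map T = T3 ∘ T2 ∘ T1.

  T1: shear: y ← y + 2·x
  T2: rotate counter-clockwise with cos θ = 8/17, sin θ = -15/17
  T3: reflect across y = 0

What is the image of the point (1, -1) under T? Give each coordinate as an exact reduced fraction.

T(p) = (23/17, 7/17)

T1 shear: y ← y + 2·x: (1, -1) → (1, 1)
T2 rotate counter-clockwise with cos θ = 8/17, sin θ = -15/17: (1, 1) → (23/17, -7/17)
T3 reflect across y = 0: (23/17, -7/17) → (23/17, 7/17)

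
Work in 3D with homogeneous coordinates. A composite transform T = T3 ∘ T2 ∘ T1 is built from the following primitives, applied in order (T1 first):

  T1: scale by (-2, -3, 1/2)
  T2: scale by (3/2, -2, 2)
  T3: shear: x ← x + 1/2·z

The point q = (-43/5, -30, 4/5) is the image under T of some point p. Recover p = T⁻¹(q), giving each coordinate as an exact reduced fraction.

p = (3, -5, 4/5)

T1 = [-2 0 0 0; 0 -3 0 0; 0 0 1/2 0; 0 0 0 1]
T2·T1 = [-3 0 0 0; 0 6 0 0; 0 0 1 0; 0 0 0 1]
T3·…·T1 = [-3 0 1/2 0; 0 6 0 0; 0 0 1 0; 0 0 0 1]
det M = -18; M⁻¹ = [-1/3 0 1/6 0; 0 1/6 0 0; 0 0 1 0; 0 0 0 1]
M⁻¹ · (-43/5, -30, 4/5)ᵀ = (3, -5, 4/5)ᵀ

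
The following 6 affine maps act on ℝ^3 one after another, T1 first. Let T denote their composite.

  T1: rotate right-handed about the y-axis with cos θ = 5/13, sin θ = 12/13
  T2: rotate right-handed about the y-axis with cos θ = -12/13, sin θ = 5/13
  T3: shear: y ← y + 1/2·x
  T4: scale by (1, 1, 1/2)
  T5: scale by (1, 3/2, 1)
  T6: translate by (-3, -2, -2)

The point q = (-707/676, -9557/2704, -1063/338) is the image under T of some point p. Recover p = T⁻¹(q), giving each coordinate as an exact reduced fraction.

T1 = [5/13 0 12/13 0; 0 1 0 0; -12/13 0 5/13 0; 0 0 0 1]
T2·T1 = [-120/169 0 -119/169 0; 0 1 0 0; 119/169 0 -120/169 0; 0 0 0 1]
T3·…·T1 = [-120/169 0 -119/169 0; -60/169 1 -119/338 0; 119/169 0 -120/169 0; 0 0 0 1]
T4·…·T1 = [-120/169 0 -119/169 0; -60/169 1 -119/338 0; 119/338 0 -60/169 0; 0 0 0 1]
T5·…·T1 = [-120/169 0 -119/169 0; -90/169 3/2 -357/676 0; 119/338 0 -60/169 0; 0 0 0 1]
T6·…·T1 = [-120/169 0 -119/169 -3; -90/169 3/2 -357/676 -2; 119/338 0 -60/169 -2; 0 0 0 1]
det M = 3/4; M⁻¹ = [-120/169 0 238/169 116/169; -1/2 2/3 0 -1/6; -119/169 0 -240/169 -837/169; 0 0 0 1]
M⁻¹ · (-707/676, -9557/2704, -1063/338)ᵀ = (-3, -2, 1/4)ᵀ

p = (-3, -2, 1/4)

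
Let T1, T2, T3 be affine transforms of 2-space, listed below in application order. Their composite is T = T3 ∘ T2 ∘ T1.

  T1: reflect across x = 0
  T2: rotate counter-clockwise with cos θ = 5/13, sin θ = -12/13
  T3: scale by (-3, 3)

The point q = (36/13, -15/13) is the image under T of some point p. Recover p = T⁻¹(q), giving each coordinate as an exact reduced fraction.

p = (0, -1)

T1 = [-1 0 0; 0 1 0; 0 0 1]
T2·T1 = [-5/13 12/13 0; 12/13 5/13 0; 0 0 1]
T3·…·T1 = [15/13 -36/13 0; 36/13 15/13 0; 0 0 1]
det M = 9; M⁻¹ = [5/39 4/13 0; -4/13 5/39 0; 0 0 1]
M⁻¹ · (36/13, -15/13)ᵀ = (0, -1)ᵀ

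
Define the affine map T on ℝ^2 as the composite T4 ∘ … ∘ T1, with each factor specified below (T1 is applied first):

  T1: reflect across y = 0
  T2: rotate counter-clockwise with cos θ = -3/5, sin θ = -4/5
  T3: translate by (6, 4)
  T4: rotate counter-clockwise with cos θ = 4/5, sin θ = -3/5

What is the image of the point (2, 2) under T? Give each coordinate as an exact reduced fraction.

T(p) = (118/25, 24/25)

T1 reflect across y = 0: (2, 2) → (2, -2)
T2 rotate counter-clockwise with cos θ = -3/5, sin θ = -4/5: (2, -2) → (-14/5, -2/5)
T3 translate by (6, 4): (-14/5, -2/5) → (16/5, 18/5)
T4 rotate counter-clockwise with cos θ = 4/5, sin θ = -3/5: (16/5, 18/5) → (118/25, 24/25)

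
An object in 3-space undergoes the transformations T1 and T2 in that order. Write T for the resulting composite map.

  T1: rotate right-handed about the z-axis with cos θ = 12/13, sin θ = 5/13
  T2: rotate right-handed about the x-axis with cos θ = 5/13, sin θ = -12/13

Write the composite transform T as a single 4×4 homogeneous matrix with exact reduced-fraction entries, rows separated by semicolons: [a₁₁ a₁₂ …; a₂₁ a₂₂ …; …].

T = [12/13 -5/13 0 0; 25/169 60/169 12/13 0; -60/169 -144/169 5/13 0; 0 0 0 1]

T1 = [12/13 -5/13 0 0; 5/13 12/13 0 0; 0 0 1 0; 0 0 0 1]
T2·T1 = [12/13 -5/13 0 0; 25/169 60/169 12/13 0; -60/169 -144/169 5/13 0; 0 0 0 1]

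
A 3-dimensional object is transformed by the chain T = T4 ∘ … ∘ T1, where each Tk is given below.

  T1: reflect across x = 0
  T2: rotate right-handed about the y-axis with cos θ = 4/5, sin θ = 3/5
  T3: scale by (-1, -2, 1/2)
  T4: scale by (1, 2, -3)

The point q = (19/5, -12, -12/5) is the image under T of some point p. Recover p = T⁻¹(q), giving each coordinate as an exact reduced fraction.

T1 = [-1 0 0 0; 0 1 0 0; 0 0 1 0; 0 0 0 1]
T2·T1 = [-4/5 0 3/5 0; 0 1 0 0; 3/5 0 4/5 0; 0 0 0 1]
T3·…·T1 = [4/5 0 -3/5 0; 0 -2 0 0; 3/10 0 2/5 0; 0 0 0 1]
T4·…·T1 = [4/5 0 -3/5 0; 0 -4 0 0; -9/10 0 -6/5 0; 0 0 0 1]
det M = 6; M⁻¹ = [4/5 0 -2/5 0; 0 -1/4 0 0; -3/5 0 -8/15 0; 0 0 0 1]
M⁻¹ · (19/5, -12, -12/5)ᵀ = (4, 3, -1)ᵀ

p = (4, 3, -1)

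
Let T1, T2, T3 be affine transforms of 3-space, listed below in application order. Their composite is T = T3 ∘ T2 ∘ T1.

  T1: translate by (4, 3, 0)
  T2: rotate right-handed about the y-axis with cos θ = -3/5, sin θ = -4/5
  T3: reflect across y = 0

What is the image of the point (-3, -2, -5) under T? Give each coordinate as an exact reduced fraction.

T(p) = (17/5, -1, 19/5)

T1 translate by (4, 3, 0): (-3, -2, -5) → (1, 1, -5)
T2 rotate right-handed about the y-axis with cos θ = -3/5, sin θ = -4/5: (1, 1, -5) → (17/5, 1, 19/5)
T3 reflect across y = 0: (17/5, 1, 19/5) → (17/5, -1, 19/5)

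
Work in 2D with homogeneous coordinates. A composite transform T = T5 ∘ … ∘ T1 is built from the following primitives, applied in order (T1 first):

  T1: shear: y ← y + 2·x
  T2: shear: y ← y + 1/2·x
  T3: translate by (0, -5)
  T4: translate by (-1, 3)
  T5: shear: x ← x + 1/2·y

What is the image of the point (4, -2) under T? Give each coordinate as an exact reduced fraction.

T1 shear: y ← y + 2·x: (4, -2) → (4, 6)
T2 shear: y ← y + 1/2·x: (4, 6) → (4, 8)
T3 translate by (0, -5): (4, 8) → (4, 3)
T4 translate by (-1, 3): (4, 3) → (3, 6)
T5 shear: x ← x + 1/2·y: (3, 6) → (6, 6)

T(p) = (6, 6)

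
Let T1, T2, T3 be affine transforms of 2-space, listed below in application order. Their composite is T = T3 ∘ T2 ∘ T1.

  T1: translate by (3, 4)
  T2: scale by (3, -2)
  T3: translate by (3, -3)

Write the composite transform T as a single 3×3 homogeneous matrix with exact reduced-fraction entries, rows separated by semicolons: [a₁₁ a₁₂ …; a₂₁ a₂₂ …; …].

T1 = [1 0 3; 0 1 4; 0 0 1]
T2·T1 = [3 0 9; 0 -2 -8; 0 0 1]
T3·…·T1 = [3 0 12; 0 -2 -11; 0 0 1]

T = [3 0 12; 0 -2 -11; 0 0 1]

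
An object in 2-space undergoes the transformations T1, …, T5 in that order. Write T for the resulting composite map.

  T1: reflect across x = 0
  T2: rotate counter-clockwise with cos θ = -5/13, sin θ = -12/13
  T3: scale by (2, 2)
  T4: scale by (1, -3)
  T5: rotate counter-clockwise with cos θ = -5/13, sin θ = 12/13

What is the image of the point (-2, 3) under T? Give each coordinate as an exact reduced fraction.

T1 reflect across x = 0: (-2, 3) → (2, 3)
T2 rotate counter-clockwise with cos θ = -5/13, sin θ = -12/13: (2, 3) → (2, -3)
T3 scale by (2, 2): (2, -3) → (4, -6)
T4 scale by (1, -3): (4, -6) → (4, 18)
T5 rotate counter-clockwise with cos θ = -5/13, sin θ = 12/13: (4, 18) → (-236/13, -42/13)

T(p) = (-236/13, -42/13)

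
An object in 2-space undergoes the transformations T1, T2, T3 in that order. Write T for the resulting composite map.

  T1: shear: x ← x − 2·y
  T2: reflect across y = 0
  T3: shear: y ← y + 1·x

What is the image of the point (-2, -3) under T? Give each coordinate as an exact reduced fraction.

T(p) = (4, 7)

T1 shear: x ← x − 2·y: (-2, -3) → (4, -3)
T2 reflect across y = 0: (4, -3) → (4, 3)
T3 shear: y ← y + 1·x: (4, 3) → (4, 7)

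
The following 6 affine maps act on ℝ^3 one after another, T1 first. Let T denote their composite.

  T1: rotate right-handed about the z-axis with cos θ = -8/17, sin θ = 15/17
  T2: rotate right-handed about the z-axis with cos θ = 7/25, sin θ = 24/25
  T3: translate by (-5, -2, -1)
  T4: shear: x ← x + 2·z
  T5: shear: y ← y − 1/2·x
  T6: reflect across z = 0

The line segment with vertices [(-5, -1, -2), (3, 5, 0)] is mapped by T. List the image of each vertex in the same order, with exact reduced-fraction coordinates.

image vertices: (-2682/425, 1342/425, 3), (-3788/425, -1297/425, 1)

T1 rotate right-handed about the z-axis with cos θ = -8/17, sin θ = 15/17: (-5, -1, -2) → (55/17, -67/17, -2); (3, 5, 0) → (-99/17, 5/17, 0)
T2 rotate right-handed about the z-axis with cos θ = 7/25, sin θ = 24/25: (55/17, -67/17, -2) → (1993/425, 851/425, -2); (-99/17, 5/17, 0) → (-813/425, -2341/425, 0)
T3 translate by (-5, -2, -1): (1993/425, 851/425, -2) → (-132/425, 1/425, -3); (-813/425, -2341/425, 0) → (-2938/425, -3191/425, -1)
T4 shear: x ← x + 2·z: (-132/425, 1/425, -3) → (-2682/425, 1/425, -3); (-2938/425, -3191/425, -1) → (-3788/425, -3191/425, -1)
T5 shear: y ← y − 1/2·x: (-2682/425, 1/425, -3) → (-2682/425, 1342/425, -3); (-3788/425, -3191/425, -1) → (-3788/425, -1297/425, -1)
T6 reflect across z = 0: (-2682/425, 1342/425, -3) → (-2682/425, 1342/425, 3); (-3788/425, -1297/425, -1) → (-3788/425, -1297/425, 1)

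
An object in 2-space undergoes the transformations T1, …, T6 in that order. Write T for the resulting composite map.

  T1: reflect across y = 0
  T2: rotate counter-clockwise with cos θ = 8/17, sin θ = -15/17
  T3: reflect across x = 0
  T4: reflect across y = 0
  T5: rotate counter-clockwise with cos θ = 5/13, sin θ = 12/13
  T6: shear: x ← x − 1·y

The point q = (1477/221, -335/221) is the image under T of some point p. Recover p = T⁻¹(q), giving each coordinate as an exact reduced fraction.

p = (-5, -2)

T1 = [1 0 0; 0 -1 0; 0 0 1]
T2·T1 = [8/17 -15/17 0; -15/17 -8/17 0; 0 0 1]
T3·…·T1 = [-8/17 15/17 0; -15/17 -8/17 0; 0 0 1]
T4·…·T1 = [-8/17 15/17 0; 15/17 8/17 0; 0 0 1]
T5·…·T1 = [-220/221 -21/221 0; -21/221 220/221 0; 0 0 1]
T6·…·T1 = [-199/221 -241/221 0; -21/221 220/221 0; 0 0 1]
det M = -1; M⁻¹ = [-220/221 -241/221 0; -21/221 199/221 0; 0 0 1]
M⁻¹ · (1477/221, -335/221)ᵀ = (-5, -2)ᵀ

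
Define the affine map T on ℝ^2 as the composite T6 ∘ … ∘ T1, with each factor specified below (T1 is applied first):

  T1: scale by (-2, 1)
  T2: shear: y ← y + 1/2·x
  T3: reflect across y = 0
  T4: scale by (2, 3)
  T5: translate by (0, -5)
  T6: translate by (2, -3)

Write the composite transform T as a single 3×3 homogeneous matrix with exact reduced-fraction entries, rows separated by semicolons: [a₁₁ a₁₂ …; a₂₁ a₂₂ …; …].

T1 = [-2 0 0; 0 1 0; 0 0 1]
T2·T1 = [-2 0 0; -1 1 0; 0 0 1]
T3·…·T1 = [-2 0 0; 1 -1 0; 0 0 1]
T4·…·T1 = [-4 0 0; 3 -3 0; 0 0 1]
T5·…·T1 = [-4 0 0; 3 -3 -5; 0 0 1]
T6·…·T1 = [-4 0 2; 3 -3 -8; 0 0 1]

T = [-4 0 2; 3 -3 -8; 0 0 1]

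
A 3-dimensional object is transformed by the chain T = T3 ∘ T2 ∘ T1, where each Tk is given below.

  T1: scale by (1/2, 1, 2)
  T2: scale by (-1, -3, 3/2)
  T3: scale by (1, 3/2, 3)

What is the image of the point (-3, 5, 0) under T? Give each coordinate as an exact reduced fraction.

T1 scale by (1/2, 1, 2): (-3, 5, 0) → (-3/2, 5, 0)
T2 scale by (-1, -3, 3/2): (-3/2, 5, 0) → (3/2, -15, 0)
T3 scale by (1, 3/2, 3): (3/2, -15, 0) → (3/2, -45/2, 0)

T(p) = (3/2, -45/2, 0)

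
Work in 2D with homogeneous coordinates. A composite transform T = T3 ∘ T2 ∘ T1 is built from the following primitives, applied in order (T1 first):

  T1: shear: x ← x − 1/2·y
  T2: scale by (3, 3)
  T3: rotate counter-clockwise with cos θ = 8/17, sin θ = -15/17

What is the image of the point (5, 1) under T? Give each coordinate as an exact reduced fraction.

T1 shear: x ← x − 1/2·y: (5, 1) → (9/2, 1)
T2 scale by (3, 3): (9/2, 1) → (27/2, 3)
T3 rotate counter-clockwise with cos θ = 8/17, sin θ = -15/17: (27/2, 3) → (9, -21/2)

T(p) = (9, -21/2)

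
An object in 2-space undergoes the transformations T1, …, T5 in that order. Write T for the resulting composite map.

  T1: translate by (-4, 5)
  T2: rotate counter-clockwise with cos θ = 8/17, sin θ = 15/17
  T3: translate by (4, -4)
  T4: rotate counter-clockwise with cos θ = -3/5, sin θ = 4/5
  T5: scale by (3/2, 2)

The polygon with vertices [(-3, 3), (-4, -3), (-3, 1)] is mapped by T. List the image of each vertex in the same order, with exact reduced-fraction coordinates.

image vertices: (228/17, -42/17), (1149/85, 824/85), (1101/85, 126/85)

T1 translate by (-4, 5): (-3, 3) → (-7, 8); (-4, -3) → (-8, 2); (-3, 1) → (-7, 6)
T2 rotate counter-clockwise with cos θ = 8/17, sin θ = 15/17: (-7, 8) → (-176/17, -41/17); (-8, 2) → (-94/17, -104/17); (-7, 6) → (-146/17, -57/17)
T3 translate by (4, -4): (-176/17, -41/17) → (-108/17, -109/17); (-94/17, -104/17) → (-26/17, -172/17); (-146/17, -57/17) → (-78/17, -125/17)
T4 rotate counter-clockwise with cos θ = -3/5, sin θ = 4/5: (-108/17, -109/17) → (152/17, -21/17); (-26/17, -172/17) → (766/85, 412/85); (-78/17, -125/17) → (734/85, 63/85)
T5 scale by (3/2, 2): (152/17, -21/17) → (228/17, -42/17); (766/85, 412/85) → (1149/85, 824/85); (734/85, 63/85) → (1101/85, 126/85)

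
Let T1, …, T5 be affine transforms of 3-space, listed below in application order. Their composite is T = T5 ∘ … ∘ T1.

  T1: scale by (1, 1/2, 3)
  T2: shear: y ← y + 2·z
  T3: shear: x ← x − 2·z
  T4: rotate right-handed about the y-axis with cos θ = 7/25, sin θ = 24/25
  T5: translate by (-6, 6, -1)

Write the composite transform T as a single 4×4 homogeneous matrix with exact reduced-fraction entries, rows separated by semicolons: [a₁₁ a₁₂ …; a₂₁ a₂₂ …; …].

T1 = [1 0 0 0; 0 1/2 0 0; 0 0 3 0; 0 0 0 1]
T2·T1 = [1 0 0 0; 0 1/2 6 0; 0 0 3 0; 0 0 0 1]
T3·…·T1 = [1 0 -6 0; 0 1/2 6 0; 0 0 3 0; 0 0 0 1]
T4·…·T1 = [7/25 0 6/5 0; 0 1/2 6 0; -24/25 0 33/5 0; 0 0 0 1]
T5·…·T1 = [7/25 0 6/5 -6; 0 1/2 6 6; -24/25 0 33/5 -1; 0 0 0 1]

T = [7/25 0 6/5 -6; 0 1/2 6 6; -24/25 0 33/5 -1; 0 0 0 1]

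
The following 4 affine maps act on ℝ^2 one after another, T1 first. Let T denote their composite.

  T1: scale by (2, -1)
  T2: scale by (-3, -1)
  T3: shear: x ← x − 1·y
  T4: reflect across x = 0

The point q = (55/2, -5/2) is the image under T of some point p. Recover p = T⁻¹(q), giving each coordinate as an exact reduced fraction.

p = (5, -5/2)

T1 = [2 0 0; 0 -1 0; 0 0 1]
T2·T1 = [-6 0 0; 0 1 0; 0 0 1]
T3·…·T1 = [-6 -1 0; 0 1 0; 0 0 1]
T4·…·T1 = [6 1 0; 0 1 0; 0 0 1]
det M = 6; M⁻¹ = [1/6 -1/6 0; 0 1 0; 0 0 1]
M⁻¹ · (55/2, -5/2)ᵀ = (5, -5/2)ᵀ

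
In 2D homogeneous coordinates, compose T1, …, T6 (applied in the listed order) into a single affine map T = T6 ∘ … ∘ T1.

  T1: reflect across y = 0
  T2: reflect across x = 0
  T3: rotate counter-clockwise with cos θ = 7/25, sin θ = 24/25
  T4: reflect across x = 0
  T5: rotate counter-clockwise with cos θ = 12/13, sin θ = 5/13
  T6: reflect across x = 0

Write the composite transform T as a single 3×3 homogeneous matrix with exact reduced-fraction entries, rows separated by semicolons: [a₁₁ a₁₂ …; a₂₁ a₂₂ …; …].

T = [-204/325 253/325 0; -253/325 -204/325 0; 0 0 1]

T1 = [1 0 0; 0 -1 0; 0 0 1]
T2·T1 = [-1 0 0; 0 -1 0; 0 0 1]
T3·…·T1 = [-7/25 24/25 0; -24/25 -7/25 0; 0 0 1]
T4·…·T1 = [7/25 -24/25 0; -24/25 -7/25 0; 0 0 1]
T5·…·T1 = [204/325 -253/325 0; -253/325 -204/325 0; 0 0 1]
T6·…·T1 = [-204/325 253/325 0; -253/325 -204/325 0; 0 0 1]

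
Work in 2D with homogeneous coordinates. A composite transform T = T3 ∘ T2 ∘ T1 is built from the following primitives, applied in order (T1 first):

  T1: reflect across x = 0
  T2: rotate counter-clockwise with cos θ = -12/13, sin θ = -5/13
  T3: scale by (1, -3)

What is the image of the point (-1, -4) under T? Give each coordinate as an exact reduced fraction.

T1 reflect across x = 0: (-1, -4) → (1, -4)
T2 rotate counter-clockwise with cos θ = -12/13, sin θ = -5/13: (1, -4) → (-32/13, 43/13)
T3 scale by (1, -3): (-32/13, 43/13) → (-32/13, -129/13)

T(p) = (-32/13, -129/13)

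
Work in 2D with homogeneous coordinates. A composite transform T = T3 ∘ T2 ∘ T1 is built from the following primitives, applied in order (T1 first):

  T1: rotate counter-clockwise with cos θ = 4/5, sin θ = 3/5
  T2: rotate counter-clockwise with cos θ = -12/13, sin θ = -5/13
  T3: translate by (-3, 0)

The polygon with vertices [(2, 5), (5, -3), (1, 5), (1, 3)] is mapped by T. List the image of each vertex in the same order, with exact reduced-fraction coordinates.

image vertices: (19/65, -277/65), (-528/65, -181/65), (4/5, -17/5), (-12/13, -31/13)

T1 rotate counter-clockwise with cos θ = 4/5, sin θ = 3/5: (2, 5) → (-7/5, 26/5); (5, -3) → (29/5, 3/5); (1, 5) → (-11/5, 23/5); (1, 3) → (-1, 3)
T2 rotate counter-clockwise with cos θ = -12/13, sin θ = -5/13: (-7/5, 26/5) → (214/65, -277/65); (29/5, 3/5) → (-333/65, -181/65); (-11/5, 23/5) → (19/5, -17/5); (-1, 3) → (27/13, -31/13)
T3 translate by (-3, 0): (214/65, -277/65) → (19/65, -277/65); (-333/65, -181/65) → (-528/65, -181/65); (19/5, -17/5) → (4/5, -17/5); (27/13, -31/13) → (-12/13, -31/13)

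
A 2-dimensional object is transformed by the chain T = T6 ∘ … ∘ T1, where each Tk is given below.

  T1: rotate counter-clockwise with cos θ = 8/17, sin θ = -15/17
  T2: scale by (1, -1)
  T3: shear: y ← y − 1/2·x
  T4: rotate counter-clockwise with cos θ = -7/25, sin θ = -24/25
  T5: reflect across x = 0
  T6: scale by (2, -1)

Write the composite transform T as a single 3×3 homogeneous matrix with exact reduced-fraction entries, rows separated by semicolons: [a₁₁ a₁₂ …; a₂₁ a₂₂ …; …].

T1 = [8/17 15/17 0; -15/17 8/17 0; 0 0 1]
T2·T1 = [8/17 15/17 0; 15/17 -8/17 0; 0 0 1]
T3·…·T1 = [8/17 15/17 0; 11/17 -31/34 0; 0 0 1]
T4·…·T1 = [208/425 -477/425 0; -269/425 -503/850 0; 0 0 1]
T5·…·T1 = [-208/425 477/425 0; -269/425 -503/850 0; 0 0 1]
T6·…·T1 = [-416/425 954/425 0; 269/425 503/850 0; 0 0 1]

T = [-416/425 954/425 0; 269/425 503/850 0; 0 0 1]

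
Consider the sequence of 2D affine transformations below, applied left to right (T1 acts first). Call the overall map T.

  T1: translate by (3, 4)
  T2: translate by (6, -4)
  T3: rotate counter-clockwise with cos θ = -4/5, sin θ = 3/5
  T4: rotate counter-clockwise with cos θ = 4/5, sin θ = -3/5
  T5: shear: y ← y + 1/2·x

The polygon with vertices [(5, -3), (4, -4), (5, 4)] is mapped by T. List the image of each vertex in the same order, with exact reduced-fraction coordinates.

T1 translate by (3, 4): (5, -3) → (8, 1); (4, -4) → (7, 0); (5, 4) → (8, 8)
T2 translate by (6, -4): (8, 1) → (14, -3); (7, 0) → (13, -4); (8, 8) → (14, 4)
T3 rotate counter-clockwise with cos θ = -4/5, sin θ = 3/5: (14, -3) → (-47/5, 54/5); (13, -4) → (-8, 11); (14, 4) → (-68/5, 26/5)
T4 rotate counter-clockwise with cos θ = 4/5, sin θ = -3/5: (-47/5, 54/5) → (-26/25, 357/25); (-8, 11) → (1/5, 68/5); (-68/5, 26/5) → (-194/25, 308/25)
T5 shear: y ← y + 1/2·x: (-26/25, 357/25) → (-26/25, 344/25); (1/5, 68/5) → (1/5, 137/10); (-194/25, 308/25) → (-194/25, 211/25)

image vertices: (-26/25, 344/25), (1/5, 137/10), (-194/25, 211/25)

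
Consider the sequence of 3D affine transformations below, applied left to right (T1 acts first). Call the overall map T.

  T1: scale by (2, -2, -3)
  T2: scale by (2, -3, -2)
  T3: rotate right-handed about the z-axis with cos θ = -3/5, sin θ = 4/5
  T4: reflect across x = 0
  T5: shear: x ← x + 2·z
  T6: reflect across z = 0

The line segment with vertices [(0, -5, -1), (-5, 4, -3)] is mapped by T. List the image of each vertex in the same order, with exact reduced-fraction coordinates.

T1 scale by (2, -2, -3): (0, -5, -1) → (0, 10, 3); (-5, 4, -3) → (-10, -8, 9)
T2 scale by (2, -3, -2): (0, 10, 3) → (0, -30, -6); (-10, -8, 9) → (-20, 24, -18)
T3 rotate right-handed about the z-axis with cos θ = -3/5, sin θ = 4/5: (0, -30, -6) → (24, 18, -6); (-20, 24, -18) → (-36/5, -152/5, -18)
T4 reflect across x = 0: (24, 18, -6) → (-24, 18, -6); (-36/5, -152/5, -18) → (36/5, -152/5, -18)
T5 shear: x ← x + 2·z: (-24, 18, -6) → (-36, 18, -6); (36/5, -152/5, -18) → (-144/5, -152/5, -18)
T6 reflect across z = 0: (-36, 18, -6) → (-36, 18, 6); (-144/5, -152/5, -18) → (-144/5, -152/5, 18)

image vertices: (-36, 18, 6), (-144/5, -152/5, 18)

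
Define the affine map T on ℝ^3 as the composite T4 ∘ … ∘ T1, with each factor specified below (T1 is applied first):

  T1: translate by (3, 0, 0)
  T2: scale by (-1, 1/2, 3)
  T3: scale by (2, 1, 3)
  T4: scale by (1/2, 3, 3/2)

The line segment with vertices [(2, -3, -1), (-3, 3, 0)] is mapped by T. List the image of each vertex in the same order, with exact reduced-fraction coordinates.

image vertices: (-5, -9/2, -27/2), (0, 9/2, 0)

T1 translate by (3, 0, 0): (2, -3, -1) → (5, -3, -1); (-3, 3, 0) → (0, 3, 0)
T2 scale by (-1, 1/2, 3): (5, -3, -1) → (-5, -3/2, -3); (0, 3, 0) → (0, 3/2, 0)
T3 scale by (2, 1, 3): (-5, -3/2, -3) → (-10, -3/2, -9); (0, 3/2, 0) → (0, 3/2, 0)
T4 scale by (1/2, 3, 3/2): (-10, -3/2, -9) → (-5, -9/2, -27/2); (0, 3/2, 0) → (0, 9/2, 0)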